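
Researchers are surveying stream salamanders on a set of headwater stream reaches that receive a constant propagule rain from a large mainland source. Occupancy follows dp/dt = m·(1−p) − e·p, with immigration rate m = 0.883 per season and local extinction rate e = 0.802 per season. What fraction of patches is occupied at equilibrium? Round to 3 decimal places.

0.524

Setting dp/dt = 0: m − m·p* = e·p*, so m = (m+e)·p*.
p* = m/(m+e) = 0.883/(0.883+0.802) = 0.883/1.6850 = 0.5240.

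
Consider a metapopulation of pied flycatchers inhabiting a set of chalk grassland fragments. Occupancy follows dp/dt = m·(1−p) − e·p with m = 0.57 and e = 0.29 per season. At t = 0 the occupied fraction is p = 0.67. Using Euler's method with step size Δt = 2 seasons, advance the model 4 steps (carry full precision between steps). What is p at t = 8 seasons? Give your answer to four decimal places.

0.6647

Update rule: p ← p + [m·(1−p) − e·p]·Δt with Δt = 2.
t = 2: p = 0.67000 + (-0.01240) = 0.65760
t = 4: p = 0.65760 + (+0.00893) = 0.66653
t = 6: p = 0.66653 + (-0.00643) = 0.66010
t = 8: p = 0.66010 + (+0.00463) = 0.66473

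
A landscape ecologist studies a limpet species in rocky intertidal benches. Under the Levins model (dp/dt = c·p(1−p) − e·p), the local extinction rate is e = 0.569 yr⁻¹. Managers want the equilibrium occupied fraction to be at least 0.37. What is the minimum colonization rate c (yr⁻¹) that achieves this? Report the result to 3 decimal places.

p* = 1 − e/c ≥ 0.37 requires e/c ≤ 0.6300, i.e. c ≥ e/0.6300.
c_min = 0.569/0.6300 = 0.9032.

0.903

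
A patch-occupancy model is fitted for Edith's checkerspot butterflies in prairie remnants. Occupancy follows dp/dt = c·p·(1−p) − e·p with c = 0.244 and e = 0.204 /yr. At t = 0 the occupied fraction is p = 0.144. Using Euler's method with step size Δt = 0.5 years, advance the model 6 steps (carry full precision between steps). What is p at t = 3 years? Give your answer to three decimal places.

0.146

Update rule: p ← p + [c·p·(1−p) − e·p]·Δt with Δt = 0.5.
p: 0.14400 → 0.14435  (Δp = +0.00035)
p: 0.14435 → 0.14470  (Δp = +0.00034)
p: 0.14470 → 0.14503  (Δp = +0.00034)
p: 0.14503 → 0.14537  (Δp = +0.00033)
p: 0.14537 → 0.14570  (Δp = +0.00033)
p: 0.14570 → 0.14602  (Δp = +0.00032)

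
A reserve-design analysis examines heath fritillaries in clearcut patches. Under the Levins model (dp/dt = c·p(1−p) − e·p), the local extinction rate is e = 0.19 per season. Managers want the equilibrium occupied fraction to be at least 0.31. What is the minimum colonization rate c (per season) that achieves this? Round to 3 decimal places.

0.275

p* = 1 − e/c ≥ 0.31 requires e/c ≤ 0.6900, i.e. c ≥ e/0.6900.
c_min = 0.19/0.6900 = 0.2754.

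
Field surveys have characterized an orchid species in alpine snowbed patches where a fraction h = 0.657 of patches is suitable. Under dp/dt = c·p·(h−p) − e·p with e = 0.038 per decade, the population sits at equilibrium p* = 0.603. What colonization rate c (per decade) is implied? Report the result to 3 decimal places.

0.704

At equilibrium c(h−p*) = e, so c = e/(h−p*).
c = 0.038/(0.657 − 0.603) = 0.038/0.0540 = 0.7037.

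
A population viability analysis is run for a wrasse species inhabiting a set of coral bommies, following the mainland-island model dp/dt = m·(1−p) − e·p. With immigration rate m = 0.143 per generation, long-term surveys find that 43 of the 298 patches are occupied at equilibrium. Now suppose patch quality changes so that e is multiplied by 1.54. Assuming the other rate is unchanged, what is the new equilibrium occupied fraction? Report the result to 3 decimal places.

0.099

Observed p* = 43/298 = 0.14430.
Balance m(1−p*) = e·p* gives e = m(1−p*)/p* = 0.143×0.85570/0.14430 = 0.84799.
New p* = m/(m+e) = 0.14300/(0.14300+1.30590) = 0.09870.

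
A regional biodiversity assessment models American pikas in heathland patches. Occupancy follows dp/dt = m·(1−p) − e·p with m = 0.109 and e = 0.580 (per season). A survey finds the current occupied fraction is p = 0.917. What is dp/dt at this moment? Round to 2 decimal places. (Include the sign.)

Colonization term: m·(1−p) = 0.109×0.0830 = 0.00905.
Extinction term: e·p = 0.53186.
dp/dt = 0.00905 − 0.53186 = -0.52281.

-0.52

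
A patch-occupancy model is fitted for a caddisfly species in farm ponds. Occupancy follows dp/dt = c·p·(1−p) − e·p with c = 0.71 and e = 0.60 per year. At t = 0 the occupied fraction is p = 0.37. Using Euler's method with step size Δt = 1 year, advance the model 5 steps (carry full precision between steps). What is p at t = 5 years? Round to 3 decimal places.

Update rule: p ← p + [c·p·(1−p) − e·p]·Δt with Δt = 1.
step 1: Δp = -0.05650, p = 0.31350
step 2: Δp = -0.03530, p = 0.27821
step 3: Δp = -0.02435, p = 0.25386
step 4: Δp = -0.01783, p = 0.23603
step 5: Δp = -0.01359, p = 0.22244

0.222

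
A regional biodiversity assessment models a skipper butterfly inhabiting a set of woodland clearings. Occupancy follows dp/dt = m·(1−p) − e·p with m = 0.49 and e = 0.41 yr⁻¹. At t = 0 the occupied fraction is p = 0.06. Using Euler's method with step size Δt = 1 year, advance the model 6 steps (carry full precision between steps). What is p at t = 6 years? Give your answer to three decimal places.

0.544

Update rule: p ← p + [m·(1−p) − e·p]·Δt with Δt = 1.
t = 1: p = 0.06000 + (+0.43600) = 0.49600
t = 2: p = 0.49600 + (+0.04360) = 0.53960
t = 3: p = 0.53960 + (+0.00436) = 0.54396
t = 4: p = 0.54396 + (+0.00044) = 0.54440
t = 5: p = 0.54440 + (+0.00004) = 0.54444
t = 6: p = 0.54444 + (+0.00000) = 0.54444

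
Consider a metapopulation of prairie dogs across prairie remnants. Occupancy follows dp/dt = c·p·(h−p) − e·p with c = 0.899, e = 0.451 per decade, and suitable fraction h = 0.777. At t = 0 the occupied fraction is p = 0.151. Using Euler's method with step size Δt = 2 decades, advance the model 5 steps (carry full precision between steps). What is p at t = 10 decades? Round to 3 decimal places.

Update rule: p ← p + [c·p·(h−p) − e·p]·Δt with Δt = 2.
t = 2: p = 0.15100 + (+0.03376) = 0.18476
t = 4: p = 0.18476 + (+0.03009) = 0.21484
t = 6: p = 0.21484 + (+0.02337) = 0.23821
t = 8: p = 0.23821 + (+0.01590) = 0.25411
t = 10: p = 0.25411 + (+0.00970) = 0.26381

0.264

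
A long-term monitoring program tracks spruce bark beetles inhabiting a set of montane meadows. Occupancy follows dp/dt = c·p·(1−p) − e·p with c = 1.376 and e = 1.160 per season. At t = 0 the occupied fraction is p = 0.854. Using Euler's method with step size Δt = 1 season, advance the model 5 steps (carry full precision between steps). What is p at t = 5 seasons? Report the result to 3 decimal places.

Update rule: p ← p + [c·p·(1−p) − e·p]·Δt with Δt = 1.
  1  |  dp/dt·Δt = -0.819075  |  p_1 = 0.034925
  2  |  dp/dt·Δt = +0.005865  |  p_2 = 0.040791
  3  |  dp/dt·Δt = +0.006521  |  p_3 = 0.047312
  4  |  dp/dt·Δt = +0.007139  |  p_4 = 0.054451
  5  |  dp/dt·Δt = +0.007682  |  p_5 = 0.062133

0.062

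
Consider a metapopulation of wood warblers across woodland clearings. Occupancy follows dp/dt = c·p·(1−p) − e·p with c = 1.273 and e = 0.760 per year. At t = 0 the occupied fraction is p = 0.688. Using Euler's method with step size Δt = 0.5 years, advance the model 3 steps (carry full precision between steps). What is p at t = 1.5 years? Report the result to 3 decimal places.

0.473

Update rule: p ← p + [c·p·(1−p) − e·p]·Δt with Δt = 0.5.
step 1: Δp = -0.12481, p = 0.56319
step 2: Δp = -0.05743, p = 0.50576
step 3: Δp = -0.03309, p = 0.47268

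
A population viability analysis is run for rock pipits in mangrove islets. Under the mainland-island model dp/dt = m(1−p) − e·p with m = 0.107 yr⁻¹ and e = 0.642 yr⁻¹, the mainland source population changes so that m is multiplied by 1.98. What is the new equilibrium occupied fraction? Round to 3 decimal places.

Before: p* = 0.107/(0.107+0.642) = 0.1429.
After: m = 0.21186, e = 0.642; p* = 0.21186/0.8539 = 0.2481.

0.248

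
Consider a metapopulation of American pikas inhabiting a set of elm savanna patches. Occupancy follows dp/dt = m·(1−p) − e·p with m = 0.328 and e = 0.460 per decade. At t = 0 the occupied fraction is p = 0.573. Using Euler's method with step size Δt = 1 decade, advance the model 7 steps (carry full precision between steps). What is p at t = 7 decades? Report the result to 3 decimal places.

Update rule: p ← p + [m·(1−p) − e·p]·Δt with Δt = 1.
step 1: Δp = -0.12352, p = 0.44948
step 2: Δp = -0.02619, p = 0.42329
step 3: Δp = -0.00555, p = 0.41774
step 4: Δp = -0.00118, p = 0.41656
step 5: Δp = -0.00025, p = 0.41631
step 6: Δp = -0.00005, p = 0.41626
step 7: Δp = -0.00001, p = 0.41625

0.416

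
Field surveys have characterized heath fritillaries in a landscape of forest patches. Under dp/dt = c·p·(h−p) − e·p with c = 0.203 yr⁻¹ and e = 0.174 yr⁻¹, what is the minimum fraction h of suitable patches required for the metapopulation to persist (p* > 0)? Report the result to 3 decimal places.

0.857

p* = h − e/c is positive only when h > e/c.
h_min = e/c = 0.174/0.203 = 0.8571.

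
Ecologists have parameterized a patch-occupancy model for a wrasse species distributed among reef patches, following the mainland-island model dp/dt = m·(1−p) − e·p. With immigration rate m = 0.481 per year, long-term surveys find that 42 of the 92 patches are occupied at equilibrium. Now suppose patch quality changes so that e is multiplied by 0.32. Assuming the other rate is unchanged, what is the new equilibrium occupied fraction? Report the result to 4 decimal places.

0.7241

Observed p* = 42/92 = 0.45652.
Balance m(1−p*) = e·p* gives e = m(1−p*)/p* = 0.481×0.54348/0.45652 = 0.57262.
New p* = m/(m+e) = 0.48100/(0.48100+0.18324) = 0.72414.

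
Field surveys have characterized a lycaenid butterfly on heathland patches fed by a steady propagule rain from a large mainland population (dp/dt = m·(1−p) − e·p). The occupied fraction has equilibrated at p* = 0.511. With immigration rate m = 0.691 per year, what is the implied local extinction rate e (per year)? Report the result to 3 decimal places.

0.661

At equilibrium m(1−p*) = e·p*, so e = m(1−p*)/p*.
e = 0.691 × 0.4890 / 0.511 = 0.6613.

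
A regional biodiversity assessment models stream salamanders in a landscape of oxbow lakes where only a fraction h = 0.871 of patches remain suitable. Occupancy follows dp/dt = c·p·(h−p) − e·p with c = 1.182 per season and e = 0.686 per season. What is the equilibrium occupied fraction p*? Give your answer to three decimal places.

Setting dp/dt = 0 and dividing by p* gives c·(h−p*) = e.
So p* = h − e/c = 0.871 − 0.686/1.182 = 0.871 − 0.5804 = 0.2906.

0.291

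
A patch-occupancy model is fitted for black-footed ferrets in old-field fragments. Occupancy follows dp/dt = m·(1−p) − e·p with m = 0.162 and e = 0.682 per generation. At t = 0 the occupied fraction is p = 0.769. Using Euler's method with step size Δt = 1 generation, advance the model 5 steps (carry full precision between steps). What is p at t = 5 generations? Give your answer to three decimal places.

Update rule: p ← p + [m·(1−p) − e·p]·Δt with Δt = 1.
t = 1: p = 0.76900 + (-0.48704) = 0.28196
t = 2: p = 0.28196 + (-0.07598) = 0.20599
t = 3: p = 0.20599 + (-0.01185) = 0.19413
t = 4: p = 0.19413 + (-0.00185) = 0.19228
t = 5: p = 0.19228 + (-0.00029) = 0.19200

0.192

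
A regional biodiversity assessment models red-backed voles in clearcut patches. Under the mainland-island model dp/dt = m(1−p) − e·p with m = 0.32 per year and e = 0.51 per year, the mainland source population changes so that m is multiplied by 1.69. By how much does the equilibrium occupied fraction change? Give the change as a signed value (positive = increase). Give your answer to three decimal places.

0.129

Before: p* = 0.32/(0.32+0.51) = 0.3855.
After: m = 0.5408, e = 0.51; p* = 0.5408/1.0508 = 0.5147.
Δp* = 0.5147 − 0.3855 = +0.1291.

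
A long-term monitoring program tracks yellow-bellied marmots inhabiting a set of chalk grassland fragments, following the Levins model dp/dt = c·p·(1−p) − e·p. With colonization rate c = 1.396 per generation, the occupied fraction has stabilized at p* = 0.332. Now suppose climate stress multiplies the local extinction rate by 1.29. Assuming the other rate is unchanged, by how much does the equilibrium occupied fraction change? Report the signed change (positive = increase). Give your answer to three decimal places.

Balance c(1−p*) = e gives e = 1.396×(1 − 0.33200) = 0.93253.
New p* = 1 − e/c = 1 − 1.20296/1.39600 = 0.13828.
Δp* = 0.13828 − 0.33200 = -0.19372.

-0.194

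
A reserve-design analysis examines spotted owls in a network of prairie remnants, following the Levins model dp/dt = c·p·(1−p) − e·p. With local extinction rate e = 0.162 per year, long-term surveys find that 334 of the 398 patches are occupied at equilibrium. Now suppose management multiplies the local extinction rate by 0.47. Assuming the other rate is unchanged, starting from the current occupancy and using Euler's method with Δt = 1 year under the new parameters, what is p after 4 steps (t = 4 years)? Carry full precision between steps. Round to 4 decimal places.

0.9244

Observed p* = 334/398 = 0.83920.
Balance c(1−p*) = e gives c = e/(1 − 0.83920) = 0.162/0.16080 = 1.00744.
Starting from p₀ = 0.83920; update p ← p + (dp/dt)·Δt with the new parameters.
t = 1: p = 0.83920 + (+0.07205) = 0.91125
t = 2: p = 0.91125 + (+0.01209) = 0.92334
t = 3: p = 0.92334 + (+0.00100) = 0.92435
t = 4: p = 0.92435 + (+0.00007) = 0.92442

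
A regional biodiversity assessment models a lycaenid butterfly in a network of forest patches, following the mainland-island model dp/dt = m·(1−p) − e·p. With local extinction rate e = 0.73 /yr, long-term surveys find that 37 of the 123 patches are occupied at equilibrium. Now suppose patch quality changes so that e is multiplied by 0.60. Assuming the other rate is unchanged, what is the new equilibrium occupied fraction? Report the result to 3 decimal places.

Observed p* = 37/123 = 0.30081.
Balance m(1−p*) = e·p* gives m = e·p*/(1−p*) = 0.73×0.30081/0.69919 = 0.31407.
New p* = m/(m+e) = 0.31407/(0.31407+0.43800) = 0.41761.

0.418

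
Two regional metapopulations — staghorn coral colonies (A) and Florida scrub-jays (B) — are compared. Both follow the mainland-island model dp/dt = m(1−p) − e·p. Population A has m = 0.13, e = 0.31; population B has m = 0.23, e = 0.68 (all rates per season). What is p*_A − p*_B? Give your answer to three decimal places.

0.043

A: p*_A = m/(m+e) = 0.13/0.4400 = 0.2955.
B: p*_B = 0.23/0.9100 = 0.2527.
p*_A − p*_B = 0.2955 − 0.2527 = 0.0427.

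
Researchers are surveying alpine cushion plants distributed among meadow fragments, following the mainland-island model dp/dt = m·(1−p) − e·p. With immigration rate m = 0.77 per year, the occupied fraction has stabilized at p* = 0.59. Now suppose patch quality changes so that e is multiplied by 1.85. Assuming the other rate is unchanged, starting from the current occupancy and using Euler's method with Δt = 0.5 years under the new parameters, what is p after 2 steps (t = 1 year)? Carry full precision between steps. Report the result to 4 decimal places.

Balance m(1−p*) = e·p* gives e = m(1−p*)/p* = 0.77×0.41000/0.59000 = 0.53508.
Starting from p₀ = 0.59000; update p ← p + (dp/dt)·Δt with the new parameters.
  1  |  dp/dt·Δt = -0.134173  |  p_1 = 0.455827
  2  |  dp/dt·Δt = -0.016107  |  p_2 = 0.439721

0.4397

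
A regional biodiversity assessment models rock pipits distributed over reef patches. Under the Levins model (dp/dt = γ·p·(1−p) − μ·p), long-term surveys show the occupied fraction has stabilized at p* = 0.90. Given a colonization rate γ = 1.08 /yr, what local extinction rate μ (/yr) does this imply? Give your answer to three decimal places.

0.108

At equilibrium γ(1−p*) = μ.
μ = 1.08 × (1 − 0.90) = 1.08 × 0.1000 = 0.1080.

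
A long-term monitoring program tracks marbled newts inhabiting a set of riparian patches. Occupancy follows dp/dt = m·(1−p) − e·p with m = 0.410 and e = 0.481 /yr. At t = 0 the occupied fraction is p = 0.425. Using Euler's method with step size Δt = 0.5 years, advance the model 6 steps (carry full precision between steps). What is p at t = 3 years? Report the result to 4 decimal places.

Update rule: p ← p + [m·(1−p) − e·p]·Δt with Δt = 0.5.
p: 0.42500 → 0.44066  (Δp = +0.01566)
p: 0.44066 → 0.44935  (Δp = +0.00868)
p: 0.44935 → 0.45416  (Δp = +0.00482)
p: 0.45416 → 0.45683  (Δp = +0.00267)
p: 0.45683 → 0.45831  (Δp = +0.00148)
p: 0.45831 → 0.45914  (Δp = +0.00082)

0.4591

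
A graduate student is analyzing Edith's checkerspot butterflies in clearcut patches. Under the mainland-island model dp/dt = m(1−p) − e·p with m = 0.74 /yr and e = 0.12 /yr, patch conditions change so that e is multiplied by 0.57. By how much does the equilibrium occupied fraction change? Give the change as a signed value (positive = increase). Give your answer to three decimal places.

Before: p* = 0.74/(0.74+0.12) = 0.8605.
After: m = 0.74, e = 0.0684; p* = 0.74/0.8084 = 0.9154.
Δp* = 0.9154 − 0.8605 = +0.0549.

0.055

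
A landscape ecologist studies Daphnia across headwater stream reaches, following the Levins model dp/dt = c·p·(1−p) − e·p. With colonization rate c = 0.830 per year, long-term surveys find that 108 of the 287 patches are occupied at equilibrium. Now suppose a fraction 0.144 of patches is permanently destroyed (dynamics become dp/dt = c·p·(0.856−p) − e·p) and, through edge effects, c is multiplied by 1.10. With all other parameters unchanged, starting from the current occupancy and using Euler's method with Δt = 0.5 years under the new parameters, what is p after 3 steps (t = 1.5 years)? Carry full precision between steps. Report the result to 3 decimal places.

0.340

Observed p* = 108/287 = 0.37631.
Balance c(1−p*) = e gives e = 0.830×(1 − 0.37631) = 0.51767.
Starting from p₀ = 0.37631; update p ← p + (dp/dt)·Δt with the new parameters.
  1  |  dp/dt·Δt = -0.014997  |  p_1 = 0.361310
  2  |  dp/dt·Δt = -0.011926  |  p_2 = 0.349384
  3  |  dp/dt·Δt = -0.009630  |  p_3 = 0.339754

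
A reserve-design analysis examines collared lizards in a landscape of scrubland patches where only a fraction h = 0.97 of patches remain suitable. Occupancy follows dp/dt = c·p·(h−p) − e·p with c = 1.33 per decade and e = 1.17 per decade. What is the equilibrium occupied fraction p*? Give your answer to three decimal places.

Setting dp/dt = 0 and dividing by p* gives c·(h−p*) = e.
So p* = h − e/c = 0.97 − 1.17/1.33 = 0.97 − 0.8797 = 0.0903.

0.090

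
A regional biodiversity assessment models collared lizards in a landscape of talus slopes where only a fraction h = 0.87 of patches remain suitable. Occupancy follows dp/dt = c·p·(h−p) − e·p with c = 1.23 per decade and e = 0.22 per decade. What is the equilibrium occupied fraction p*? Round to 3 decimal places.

0.691

Setting dp/dt = 0 and dividing by p* gives c·(h−p*) = e.
So p* = h − e/c = 0.87 − 0.22/1.23 = 0.87 − 0.1789 = 0.6911.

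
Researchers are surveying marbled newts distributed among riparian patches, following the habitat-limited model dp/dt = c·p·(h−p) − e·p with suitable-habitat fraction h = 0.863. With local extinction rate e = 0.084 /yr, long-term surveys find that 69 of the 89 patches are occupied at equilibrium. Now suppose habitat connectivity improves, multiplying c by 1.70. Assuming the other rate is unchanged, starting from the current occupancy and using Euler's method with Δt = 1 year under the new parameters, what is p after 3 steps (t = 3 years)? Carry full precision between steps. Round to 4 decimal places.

Observed p* = 69/89 = 0.77528.
Balance c(h−p*) = e gives c = e/(0.863 − 0.77528) = 0.084/0.08772 = 0.95760.
Starting from p₀ = 0.77528; update p ← p + (dp/dt)·Δt with the new parameters.
step 1: Δp = +0.04559, p = 0.82087
step 2: Δp = -0.01265, p = 0.80822
step 3: Δp = +0.00419, p = 0.81241

0.8124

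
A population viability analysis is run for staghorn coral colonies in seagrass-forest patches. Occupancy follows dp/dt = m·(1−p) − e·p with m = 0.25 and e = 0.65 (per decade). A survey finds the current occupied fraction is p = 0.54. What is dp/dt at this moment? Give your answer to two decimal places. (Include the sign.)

-0.24

Colonization term: m·(1−p) = 0.25×0.4600 = 0.11500.
Extinction term: e·p = 0.35100.
dp/dt = 0.11500 − 0.35100 = -0.23600.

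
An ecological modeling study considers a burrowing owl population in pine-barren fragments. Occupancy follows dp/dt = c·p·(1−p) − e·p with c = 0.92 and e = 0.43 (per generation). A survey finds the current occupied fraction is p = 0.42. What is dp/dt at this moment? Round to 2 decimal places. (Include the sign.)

Colonization term: c·p·(1−p) = 0.92×0.42×0.5800 = 0.22411.
Extinction term: e·p = 0.18060.
dp/dt = 0.22411 − 0.18060 = 0.04351.

0.04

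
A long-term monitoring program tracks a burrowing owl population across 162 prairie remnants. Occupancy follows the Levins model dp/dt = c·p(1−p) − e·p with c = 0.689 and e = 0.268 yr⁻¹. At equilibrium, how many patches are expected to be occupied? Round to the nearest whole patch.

99

p* = 1 − e/c = 1 − 0.268/0.689 = 0.6110.
Expected occupied patches = N × p* = 162 × 0.6110 = 98.99 ≈ 99.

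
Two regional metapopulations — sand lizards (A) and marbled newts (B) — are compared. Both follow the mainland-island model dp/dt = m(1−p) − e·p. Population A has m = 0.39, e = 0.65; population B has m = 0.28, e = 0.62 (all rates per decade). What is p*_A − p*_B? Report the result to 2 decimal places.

0.06

A: p*_A = m/(m+e) = 0.39/1.0400 = 0.3750.
B: p*_B = 0.28/0.9000 = 0.3111.
p*_A − p*_B = 0.3750 − 0.3111 = 0.0639.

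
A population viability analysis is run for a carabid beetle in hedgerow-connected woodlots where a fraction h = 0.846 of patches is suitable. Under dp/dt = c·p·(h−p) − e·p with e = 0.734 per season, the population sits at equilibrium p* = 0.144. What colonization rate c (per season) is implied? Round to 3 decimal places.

1.046

At equilibrium c(h−p*) = e, so c = e/(h−p*).
c = 0.734/(0.846 − 0.144) = 0.734/0.7020 = 1.0456.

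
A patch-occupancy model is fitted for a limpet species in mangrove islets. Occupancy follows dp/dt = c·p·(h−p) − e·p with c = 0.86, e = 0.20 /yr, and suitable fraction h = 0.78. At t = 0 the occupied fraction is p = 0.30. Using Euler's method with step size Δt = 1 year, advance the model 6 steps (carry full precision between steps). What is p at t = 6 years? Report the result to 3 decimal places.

0.532

Update rule: p ← p + [c·p·(h−p) − e·p]·Δt with Δt = 1.
t = 1: p = 0.30000 + (+0.06384) = 0.36384
t = 2: p = 0.36384 + (+0.05745) = 0.42129
t = 3: p = 0.42129 + (+0.04571) = 0.46700
t = 4: p = 0.46700 + (+0.03231) = 0.49930
t = 5: p = 0.49930 + (+0.02067) = 0.51997
t = 6: p = 0.51997 + (+0.01228) = 0.53226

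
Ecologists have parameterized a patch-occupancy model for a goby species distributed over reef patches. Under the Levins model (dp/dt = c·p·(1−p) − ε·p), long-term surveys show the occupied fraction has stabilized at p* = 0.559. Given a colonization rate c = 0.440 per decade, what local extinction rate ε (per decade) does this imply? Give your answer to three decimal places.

At equilibrium c(1−p*) = ε.
ε = 0.440 × (1 − 0.559) = 0.440 × 0.4410 = 0.1940.

0.194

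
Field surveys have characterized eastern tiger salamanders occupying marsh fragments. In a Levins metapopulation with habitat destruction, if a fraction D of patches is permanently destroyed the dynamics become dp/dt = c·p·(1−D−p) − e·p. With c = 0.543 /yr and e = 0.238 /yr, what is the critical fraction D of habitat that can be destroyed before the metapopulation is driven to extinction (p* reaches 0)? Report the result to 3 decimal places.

0.562

The nontrivial equilibrium is p* = (1−D) − e/c; extinction occurs when this hits zero.
So D_crit = 1 − e/c = 1 − 0.238/0.543 = 1 − 0.4383 = 0.5617.
Note this equals the original equilibrium occupancy — the Levins extinction-debt result.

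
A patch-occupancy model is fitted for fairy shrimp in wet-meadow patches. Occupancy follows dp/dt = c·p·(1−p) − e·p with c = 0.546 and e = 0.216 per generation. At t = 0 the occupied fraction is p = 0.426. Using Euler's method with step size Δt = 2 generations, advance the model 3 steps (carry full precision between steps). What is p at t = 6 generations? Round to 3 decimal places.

Update rule: p ← p + [c·p·(1−p) − e·p]·Δt with Δt = 2.
step 1: Δp = +0.08299, p = 0.50899
step 2: Δp = +0.05303, p = 0.56202
step 3: Δp = +0.02601, p = 0.58803

0.588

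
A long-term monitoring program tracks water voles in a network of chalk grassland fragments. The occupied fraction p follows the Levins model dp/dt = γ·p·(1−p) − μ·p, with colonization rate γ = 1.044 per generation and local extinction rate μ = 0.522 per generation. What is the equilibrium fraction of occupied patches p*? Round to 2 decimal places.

At equilibrium, colonization balances extinction: γ·p*·(1−p*) = μ·p*.
So p* = 1 − μ/γ = 1 − 0.522/1.044 = 1 − 0.5000 = 0.5000.

0.50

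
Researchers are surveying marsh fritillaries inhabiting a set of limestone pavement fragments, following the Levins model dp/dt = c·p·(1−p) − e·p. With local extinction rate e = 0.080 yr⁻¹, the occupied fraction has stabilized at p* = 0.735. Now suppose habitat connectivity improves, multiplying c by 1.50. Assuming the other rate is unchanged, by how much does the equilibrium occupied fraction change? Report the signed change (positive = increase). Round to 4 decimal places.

Balance c(1−p*) = e gives c = e/(1 − 0.73500) = 0.080/0.26500 = 0.30189.
New p* = 1 − e/c = 1 − 0.08000/0.45283 = 0.82333.
Δp* = 0.82333 − 0.73500 = +0.08833.

0.0883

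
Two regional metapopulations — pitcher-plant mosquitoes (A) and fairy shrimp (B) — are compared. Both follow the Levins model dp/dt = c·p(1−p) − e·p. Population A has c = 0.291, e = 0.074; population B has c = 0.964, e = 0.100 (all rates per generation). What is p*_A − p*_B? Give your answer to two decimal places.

-0.15

A: p*_A = 1 − 0.074/0.291 = 0.7457.
B: p*_B = 1 − 0.100/0.964 = 0.8963.
p*_A − p*_B = 0.7457 − 0.8963 = -0.1506.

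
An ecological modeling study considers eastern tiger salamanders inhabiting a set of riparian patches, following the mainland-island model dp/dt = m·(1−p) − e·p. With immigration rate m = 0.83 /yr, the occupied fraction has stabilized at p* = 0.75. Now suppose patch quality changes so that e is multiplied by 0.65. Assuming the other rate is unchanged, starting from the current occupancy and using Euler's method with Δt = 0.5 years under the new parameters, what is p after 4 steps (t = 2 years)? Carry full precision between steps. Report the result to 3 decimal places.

Balance m(1−p*) = e·p* gives e = m(1−p*)/p* = 0.83×0.25000/0.75000 = 0.27667.
Starting from p₀ = 0.75000; update p ← p + (dp/dt)·Δt with the new parameters.
t = 0.5: p = 0.75000 + (+0.03631) = 0.78631
t = 1: p = 0.78631 + (+0.01798) = 0.80429
t = 1.5: p = 0.80429 + (+0.00890) = 0.81319
t = 2: p = 0.81319 + (+0.00441) = 0.81760

0.818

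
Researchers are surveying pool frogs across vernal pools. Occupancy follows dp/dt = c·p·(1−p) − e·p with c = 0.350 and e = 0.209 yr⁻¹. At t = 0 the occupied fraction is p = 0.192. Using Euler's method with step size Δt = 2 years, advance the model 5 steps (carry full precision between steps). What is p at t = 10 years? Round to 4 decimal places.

Update rule: p ← p + [c·p·(1−p) − e·p]·Δt with Δt = 2.
  1  |  dp/dt·Δt = +0.028339  |  p_1 = 0.220339
  2  |  dp/dt·Δt = +0.028151  |  p_2 = 0.248490
  3  |  dp/dt·Δt = +0.026851  |  p_3 = 0.275341
  4  |  dp/dt·Δt = +0.024577  |  p_4 = 0.299919
  5  |  dp/dt·Δt = +0.021611  |  p_5 = 0.321530

0.3215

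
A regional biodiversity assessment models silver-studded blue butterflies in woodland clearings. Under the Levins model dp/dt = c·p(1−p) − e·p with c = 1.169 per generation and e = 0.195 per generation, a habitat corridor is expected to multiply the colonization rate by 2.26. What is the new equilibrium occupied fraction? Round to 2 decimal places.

0.93

Before: p* = 1 − 0.195/1.169 = 0.8332.
After the change, c = 2.64194, e = 0.195, so p* = 1 − 0.195/2.64194 = 0.9262.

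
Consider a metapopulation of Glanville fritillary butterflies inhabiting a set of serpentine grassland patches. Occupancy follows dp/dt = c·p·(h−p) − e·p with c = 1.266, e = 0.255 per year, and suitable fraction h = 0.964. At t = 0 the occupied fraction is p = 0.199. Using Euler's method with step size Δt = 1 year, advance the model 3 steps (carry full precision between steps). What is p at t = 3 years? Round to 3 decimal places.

Update rule: p ← p + [c·p·(h−p) − e·p]·Δt with Δt = 1.
step 1: Δp = +0.14198, p = 0.34098
step 2: Δp = +0.18200, p = 0.52298
step 3: Δp = +0.15864, p = 0.68162

0.682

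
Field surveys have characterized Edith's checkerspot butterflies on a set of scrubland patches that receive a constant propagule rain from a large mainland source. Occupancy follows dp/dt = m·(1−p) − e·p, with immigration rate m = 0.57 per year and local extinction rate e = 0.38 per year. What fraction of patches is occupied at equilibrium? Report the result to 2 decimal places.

At equilibrium the propagule rain into empty patches balances local extinction: m(1−p*) = e·p*.
p* = m/(m+e) = 0.57/(0.57+0.38) = 0.57/0.9500 = 0.6000.

0.60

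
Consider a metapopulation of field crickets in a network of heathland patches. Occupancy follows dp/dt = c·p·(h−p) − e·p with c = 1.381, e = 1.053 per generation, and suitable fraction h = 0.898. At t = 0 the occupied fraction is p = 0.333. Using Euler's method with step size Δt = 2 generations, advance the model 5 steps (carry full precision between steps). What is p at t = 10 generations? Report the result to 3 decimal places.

Update rule: p ← p + [c·p·(h−p) − e·p]·Δt with Δt = 2.
p: 0.33300 → 0.15136  (Δp = -0.18164)
p: 0.15136 → 0.14473  (Δp = -0.00663)
p: 0.14473 → 0.14105  (Δp = -0.00369)
p: 0.14105 → 0.13889  (Δp = -0.00216)
p: 0.13889 → 0.13759  (Δp = -0.00130)

0.138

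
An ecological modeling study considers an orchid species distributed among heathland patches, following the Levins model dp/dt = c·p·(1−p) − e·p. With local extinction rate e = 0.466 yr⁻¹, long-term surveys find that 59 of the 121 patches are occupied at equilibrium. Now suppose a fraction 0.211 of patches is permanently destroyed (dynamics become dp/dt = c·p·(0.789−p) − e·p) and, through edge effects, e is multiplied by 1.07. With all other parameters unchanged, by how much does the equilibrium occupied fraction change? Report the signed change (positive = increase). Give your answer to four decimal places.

Observed p* = 59/121 = 0.48760.
Balance c(1−p*) = e gives c = e/(1 − 0.48760) = 0.466/0.51240 = 0.90945.
New p* = 0.789 − e/c = 0.789 − 0.49862/0.90945 = 0.24073.
Δp* = 0.24073 − 0.48760 = -0.24687.

-0.2469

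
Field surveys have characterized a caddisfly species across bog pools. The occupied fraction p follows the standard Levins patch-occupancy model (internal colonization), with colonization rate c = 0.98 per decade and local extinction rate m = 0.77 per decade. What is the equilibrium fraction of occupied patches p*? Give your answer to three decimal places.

0.214

At equilibrium, colonization balances extinction: c·p*·(1−p*) = m·p*.
So p* = 1 − m/c = 1 − 0.77/0.98 = 1 − 0.7857 = 0.2143.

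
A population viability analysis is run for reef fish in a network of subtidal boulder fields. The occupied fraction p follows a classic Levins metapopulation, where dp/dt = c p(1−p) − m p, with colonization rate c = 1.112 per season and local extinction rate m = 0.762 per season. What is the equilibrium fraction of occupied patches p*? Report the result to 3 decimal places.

At equilibrium, colonization balances extinction: c·p*·(1−p*) = m·p*.
So p* = 1 − m/c = 1 − 0.762/1.112 = 1 − 0.6853 = 0.3147.

0.315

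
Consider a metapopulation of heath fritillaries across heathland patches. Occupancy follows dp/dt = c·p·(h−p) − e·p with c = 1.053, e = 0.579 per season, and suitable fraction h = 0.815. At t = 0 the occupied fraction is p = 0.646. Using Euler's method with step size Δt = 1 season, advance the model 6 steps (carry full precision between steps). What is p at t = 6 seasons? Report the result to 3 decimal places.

0.280

Update rule: p ← p + [c·p·(h−p) − e·p]·Δt with Δt = 1.
p: 0.64600 → 0.38693  (Δp = -0.25907)
p: 0.38693 → 0.33731  (Δp = -0.04962)
p: 0.33731 → 0.31168  (Δp = -0.02563)
p: 0.31168 → 0.29640  (Δp = -0.01527)
p: 0.29640 → 0.28665  (Δp = -0.00976)
p: 0.28665 → 0.28016  (Δp = -0.00649)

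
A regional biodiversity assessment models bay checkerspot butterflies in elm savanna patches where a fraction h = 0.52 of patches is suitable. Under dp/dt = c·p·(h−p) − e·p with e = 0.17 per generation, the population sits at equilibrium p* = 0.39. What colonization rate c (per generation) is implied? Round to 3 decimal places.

At equilibrium c(h−p*) = e, so c = e/(h−p*).
c = 0.17/(0.52 − 0.39) = 0.17/0.1300 = 1.3077.

1.308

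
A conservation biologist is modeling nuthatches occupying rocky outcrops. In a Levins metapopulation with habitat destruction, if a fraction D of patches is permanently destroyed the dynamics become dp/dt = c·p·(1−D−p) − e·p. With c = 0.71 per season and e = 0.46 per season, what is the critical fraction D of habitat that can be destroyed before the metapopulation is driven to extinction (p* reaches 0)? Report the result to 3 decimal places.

0.352

The nontrivial equilibrium is p* = (1−D) − e/c; extinction occurs when this hits zero.
So D_crit = 1 − e/c = 1 − 0.46/0.71 = 1 − 0.6479 = 0.3521.
This equals the undisturbed p*, a classic result of Lande's extension.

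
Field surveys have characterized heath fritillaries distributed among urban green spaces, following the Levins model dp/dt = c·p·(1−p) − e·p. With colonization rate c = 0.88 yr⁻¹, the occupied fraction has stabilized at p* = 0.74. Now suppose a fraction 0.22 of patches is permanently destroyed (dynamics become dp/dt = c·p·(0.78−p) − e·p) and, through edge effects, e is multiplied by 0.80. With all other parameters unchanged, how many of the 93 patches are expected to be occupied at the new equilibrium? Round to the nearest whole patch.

Balance c(1−p*) = e gives e = 0.88×(1 − 0.74000) = 0.22880.
New p* = 0.78 − e/c = 0.78 − 0.18304/0.88000 = 0.57200.
Expected occupied = 93 × 0.57200 = 53.20 ≈ 53.

53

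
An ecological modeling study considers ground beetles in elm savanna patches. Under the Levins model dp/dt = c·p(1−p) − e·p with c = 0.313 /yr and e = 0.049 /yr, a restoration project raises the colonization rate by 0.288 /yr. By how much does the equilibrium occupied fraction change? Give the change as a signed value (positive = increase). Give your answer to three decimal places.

0.075

Before: p* = 1 − 0.049/0.313 = 0.8435.
After the change, c = 0.601, e = 0.049, so p* = 1 − 0.049/0.601 = 0.9185.
Δp* = 0.9185 − 0.8435 = +0.0750.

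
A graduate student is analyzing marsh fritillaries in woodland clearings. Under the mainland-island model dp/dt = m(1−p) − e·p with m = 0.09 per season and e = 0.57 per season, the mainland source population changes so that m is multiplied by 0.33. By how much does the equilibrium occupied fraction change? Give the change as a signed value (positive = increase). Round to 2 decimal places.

-0.09

Before: p* = 0.09/(0.09+0.57) = 0.1364.
After: m = 0.0297, e = 0.57; p* = 0.0297/0.5997 = 0.0495.
Δp* = 0.0495 − 0.1364 = -0.0868.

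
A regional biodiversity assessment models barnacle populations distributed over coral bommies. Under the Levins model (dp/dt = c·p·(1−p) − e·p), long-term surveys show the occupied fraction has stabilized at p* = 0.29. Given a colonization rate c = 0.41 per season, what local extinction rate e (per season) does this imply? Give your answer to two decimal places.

0.29

At equilibrium c(1−p*) = e.
e = 0.41 × (1 − 0.29) = 0.41 × 0.7100 = 0.2911.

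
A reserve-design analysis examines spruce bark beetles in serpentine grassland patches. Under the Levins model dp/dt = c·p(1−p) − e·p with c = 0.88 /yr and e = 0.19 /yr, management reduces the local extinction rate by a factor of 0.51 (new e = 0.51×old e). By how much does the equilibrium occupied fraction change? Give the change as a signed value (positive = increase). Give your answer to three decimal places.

0.106

Before: p* = 1 − 0.19/0.88 = 0.7841.
After the change, c = 0.88, e = 0.0969, so p* = 1 − 0.0969/0.88 = 0.8899.
Δp* = 0.8899 − 0.7841 = +0.1058.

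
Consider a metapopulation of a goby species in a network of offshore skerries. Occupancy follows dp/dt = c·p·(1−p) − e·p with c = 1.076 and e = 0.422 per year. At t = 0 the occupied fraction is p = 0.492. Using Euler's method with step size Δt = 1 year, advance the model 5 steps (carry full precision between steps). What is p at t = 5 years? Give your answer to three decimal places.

0.607

Update rule: p ← p + [c·p·(1−p) − e·p]·Δt with Δt = 1.
step 1: Δp = +0.06131, p = 0.55331
step 2: Δp = +0.03245, p = 0.58575
step 3: Δp = +0.01390, p = 0.59965
step 4: Δp = +0.00526, p = 0.60491
step 5: Δp = +0.00188, p = 0.60680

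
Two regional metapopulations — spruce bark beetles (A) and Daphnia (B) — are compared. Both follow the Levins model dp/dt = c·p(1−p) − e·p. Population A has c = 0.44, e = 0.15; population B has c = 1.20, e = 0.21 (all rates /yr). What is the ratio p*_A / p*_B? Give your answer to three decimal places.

0.799

A: p*_A = 1 − 0.15/0.44 = 0.6591.
B: p*_B = 1 − 0.21/1.20 = 0.8250.
p*_A / p*_B = 0.6591/0.8250 = 0.7989.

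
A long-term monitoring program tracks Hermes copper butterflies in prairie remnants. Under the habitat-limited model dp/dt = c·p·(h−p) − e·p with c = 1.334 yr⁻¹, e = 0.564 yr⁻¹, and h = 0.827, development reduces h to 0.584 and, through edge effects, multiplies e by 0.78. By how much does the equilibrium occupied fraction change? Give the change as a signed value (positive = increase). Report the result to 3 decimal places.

Before: p* = h − e/c = 0.827 − 0.564/1.334 = 0.827 − 0.4228 = 0.4042.
After: c = 1.334, e = 0.43992, h = 0.584; p* = 0.584 − 0.43992/1.334 = 0.2542.
Δp* = 0.2542 − 0.4042 = -0.1500.

-0.150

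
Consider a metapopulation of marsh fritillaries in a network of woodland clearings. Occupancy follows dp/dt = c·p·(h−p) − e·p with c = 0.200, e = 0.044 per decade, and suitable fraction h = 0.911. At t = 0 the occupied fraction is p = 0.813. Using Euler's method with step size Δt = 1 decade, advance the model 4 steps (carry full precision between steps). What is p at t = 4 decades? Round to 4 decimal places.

0.7525

Update rule: p ← p + [c·p·(h−p) − e·p]·Δt with Δt = 1.
t = 1: p = 0.81300 + (-0.01984) = 0.79316
t = 2: p = 0.79316 + (-0.01621) = 0.77696
t = 3: p = 0.77696 + (-0.01336) = 0.76360
t = 4: p = 0.76360 + (-0.01109) = 0.75251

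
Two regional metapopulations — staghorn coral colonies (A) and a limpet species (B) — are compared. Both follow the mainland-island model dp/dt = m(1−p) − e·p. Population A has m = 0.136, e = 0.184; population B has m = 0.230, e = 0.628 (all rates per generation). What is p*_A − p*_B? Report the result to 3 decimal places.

0.157

A: p*_A = m/(m+e) = 0.136/0.3200 = 0.4250.
B: p*_B = 0.230/0.8580 = 0.2681.
p*_A − p*_B = 0.4250 − 0.2681 = 0.1569.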